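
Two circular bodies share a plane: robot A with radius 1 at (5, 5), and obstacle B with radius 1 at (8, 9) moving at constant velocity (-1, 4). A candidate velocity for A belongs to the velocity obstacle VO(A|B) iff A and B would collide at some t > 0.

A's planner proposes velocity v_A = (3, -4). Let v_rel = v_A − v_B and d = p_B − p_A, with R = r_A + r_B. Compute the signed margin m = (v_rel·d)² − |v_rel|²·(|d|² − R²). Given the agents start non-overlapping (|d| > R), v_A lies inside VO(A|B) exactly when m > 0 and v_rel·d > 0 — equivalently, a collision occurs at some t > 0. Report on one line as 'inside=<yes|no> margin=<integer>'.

d = (3, 4),  |d|² = 25;  R = 1+1 = 2,  c = 25−2² = 21
v_rel = (4, -8),  |v_rel|² = 80;  v_rel·d = (4)·(3) + (-8)·(4) = -20
80·t² + 40·t + 21 = 0  ⇒  m = (-20)² − 80·21 = -1280
m = -1280 < 0,  v_rel·d = -20 < 0  ⇒  outside

inside=no margin=-1280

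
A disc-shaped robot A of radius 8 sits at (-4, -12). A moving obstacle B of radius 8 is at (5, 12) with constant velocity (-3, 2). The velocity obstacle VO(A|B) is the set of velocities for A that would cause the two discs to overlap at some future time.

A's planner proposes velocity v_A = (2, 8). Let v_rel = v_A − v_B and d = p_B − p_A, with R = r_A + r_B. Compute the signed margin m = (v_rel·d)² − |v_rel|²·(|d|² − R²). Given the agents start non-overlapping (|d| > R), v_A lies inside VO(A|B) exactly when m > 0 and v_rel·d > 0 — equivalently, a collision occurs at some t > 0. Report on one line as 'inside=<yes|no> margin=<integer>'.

d = (9, 24),  |d|² = 657;  R = 8+8 = 16,  c = 657−16² = 401
v_rel = (5, 6),  |v_rel|² = 61;  v_rel·d = (5)·(9) + (6)·(24) = 189
61·t² − 378·t + 401 = 0  ⇒  m = 189² − 61·401 = 11260
m = 11260 > 0,  v_rel·d = 189 > 0  ⇒  inside

inside=yes margin=11260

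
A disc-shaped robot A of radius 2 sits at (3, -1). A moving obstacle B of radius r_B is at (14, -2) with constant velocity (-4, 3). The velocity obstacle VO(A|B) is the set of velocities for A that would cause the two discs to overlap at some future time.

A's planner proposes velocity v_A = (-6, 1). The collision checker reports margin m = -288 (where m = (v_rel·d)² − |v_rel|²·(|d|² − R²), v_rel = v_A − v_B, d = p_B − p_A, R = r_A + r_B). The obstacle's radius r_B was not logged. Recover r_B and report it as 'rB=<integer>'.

m = -288
d = (11, -1);  v_rel = (-2, -2),  |v_rel|² = 8
v_rel×d = (-2)·(-1) − (-2)·(11) = 24
since m = R²·8 − 24²:  R² = (576 + -288) / 8 = 36
R = √36 = 6  ⇒  r_B = 6 − 2 = 4

rB=4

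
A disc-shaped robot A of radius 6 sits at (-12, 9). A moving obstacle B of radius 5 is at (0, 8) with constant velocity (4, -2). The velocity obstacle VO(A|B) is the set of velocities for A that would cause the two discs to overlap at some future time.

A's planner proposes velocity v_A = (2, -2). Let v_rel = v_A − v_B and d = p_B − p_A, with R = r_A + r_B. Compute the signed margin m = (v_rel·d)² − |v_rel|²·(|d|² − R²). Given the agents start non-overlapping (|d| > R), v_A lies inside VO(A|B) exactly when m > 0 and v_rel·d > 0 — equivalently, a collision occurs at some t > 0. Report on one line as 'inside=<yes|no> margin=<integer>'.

d = (12, -1),  |d|² = 145;  R = 6+5 = 11,  c = 145−11² = 24
v_rel = (-2, 0),  |v_rel|² = 4;  v_rel·d = (-2)·(12) + (0)·(-1) = -24
4·t² + 48·t + 24 = 0  ⇒  m = (-24)² − 4·24 = 480
m = 480 > 0,  v_rel·d = -24 < 0  ⇒  outside

inside=no margin=480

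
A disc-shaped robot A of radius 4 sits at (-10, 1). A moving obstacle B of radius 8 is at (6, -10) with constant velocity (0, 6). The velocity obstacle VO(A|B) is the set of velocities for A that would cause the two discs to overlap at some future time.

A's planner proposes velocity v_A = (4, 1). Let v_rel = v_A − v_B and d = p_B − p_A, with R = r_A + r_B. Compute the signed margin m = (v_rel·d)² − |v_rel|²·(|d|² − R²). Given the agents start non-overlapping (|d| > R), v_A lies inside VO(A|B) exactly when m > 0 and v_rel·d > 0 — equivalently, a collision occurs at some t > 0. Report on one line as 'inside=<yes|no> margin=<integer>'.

d = (16, -11),  |d|² = 377;  R = 4+8 = 12,  c = 377−12² = 233
v_rel = (4, -5),  |v_rel|² = 41;  v_rel·d = (4)·(16) + (-5)·(-11) = 119
41·t² − 238·t + 233 = 0  ⇒  m = 119² − 41·233 = 4608
m = 4608 > 0,  v_rel·d = 119 > 0  ⇒  inside

inside=yes margin=4608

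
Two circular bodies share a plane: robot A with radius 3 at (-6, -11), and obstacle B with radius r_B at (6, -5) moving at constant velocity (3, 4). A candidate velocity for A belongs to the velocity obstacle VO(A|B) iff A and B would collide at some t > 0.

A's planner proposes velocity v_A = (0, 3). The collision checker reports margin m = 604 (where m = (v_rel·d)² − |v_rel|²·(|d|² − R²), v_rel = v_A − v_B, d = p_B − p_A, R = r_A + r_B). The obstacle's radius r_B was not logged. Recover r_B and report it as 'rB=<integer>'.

m = 604
d = (12, 6);  v_rel = (-3, -1),  |v_rel|² = 10
v_rel×d = (-3)·(6) − (-1)·(12) = -6
since m = R²·10 − (-6)²:  R² = (36 + 604) / 10 = 64
R = √64 = 8  ⇒  r_B = 8 − 3 = 5

rB=5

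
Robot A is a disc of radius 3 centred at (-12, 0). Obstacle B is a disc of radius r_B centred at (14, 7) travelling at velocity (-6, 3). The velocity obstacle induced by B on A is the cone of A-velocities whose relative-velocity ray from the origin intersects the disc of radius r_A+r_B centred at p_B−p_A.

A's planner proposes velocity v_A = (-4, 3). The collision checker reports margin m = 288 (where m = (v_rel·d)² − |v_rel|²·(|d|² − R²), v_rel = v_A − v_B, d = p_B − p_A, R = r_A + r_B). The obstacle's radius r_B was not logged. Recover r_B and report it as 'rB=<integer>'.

m = 288
d = (26, 7);  v_rel = (2, 0),  |v_rel|² = 4
v_rel×d = (2)·(7) − (0)·(26) = 14
since m = R²·4 − 14²:  R² = (196 + 288) / 4 = 121
R = √121 = 11  ⇒  r_B = 11 − 3 = 8

rB=8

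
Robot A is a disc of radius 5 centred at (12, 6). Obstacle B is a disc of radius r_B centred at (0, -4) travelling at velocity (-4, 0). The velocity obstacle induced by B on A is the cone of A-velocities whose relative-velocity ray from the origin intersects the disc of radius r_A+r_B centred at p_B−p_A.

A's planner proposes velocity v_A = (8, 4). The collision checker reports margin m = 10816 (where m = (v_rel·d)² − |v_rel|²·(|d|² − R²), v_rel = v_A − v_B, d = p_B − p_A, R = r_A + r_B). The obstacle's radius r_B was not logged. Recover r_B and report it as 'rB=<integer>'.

m = 10816
d = (-12, -10);  v_rel = (12, 4),  |v_rel|² = 160
v_rel×d = (12)·(-10) − (4)·(-12) = -72
since m = R²·160 − (-72)²:  R² = (5184 + 10816) / 160 = 100
R = √100 = 10  ⇒  r_B = 10 − 5 = 5

rB=5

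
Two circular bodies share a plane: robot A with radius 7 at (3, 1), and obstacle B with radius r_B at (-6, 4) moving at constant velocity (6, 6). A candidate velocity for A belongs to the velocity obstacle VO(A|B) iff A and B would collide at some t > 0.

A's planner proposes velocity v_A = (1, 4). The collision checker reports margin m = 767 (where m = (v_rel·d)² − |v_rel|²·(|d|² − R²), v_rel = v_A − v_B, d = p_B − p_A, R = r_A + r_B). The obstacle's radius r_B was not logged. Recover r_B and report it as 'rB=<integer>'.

m = 767
d = (-9, 3);  v_rel = (-5, -2),  |v_rel|² = 29
v_rel×d = (-5)·(3) − (-2)·(-9) = -33
since m = R²·29 − (-33)²:  R² = (1089 + 767) / 29 = 64
R = √64 = 8  ⇒  r_B = 8 − 7 = 1

rB=1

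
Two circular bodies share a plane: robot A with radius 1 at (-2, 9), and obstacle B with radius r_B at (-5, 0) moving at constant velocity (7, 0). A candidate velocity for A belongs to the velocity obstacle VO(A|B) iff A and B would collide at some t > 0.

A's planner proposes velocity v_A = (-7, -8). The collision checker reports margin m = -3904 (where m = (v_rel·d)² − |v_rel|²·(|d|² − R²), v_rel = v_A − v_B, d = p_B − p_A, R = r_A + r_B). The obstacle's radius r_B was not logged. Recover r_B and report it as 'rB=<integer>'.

m = -3904
d = (-3, -9);  v_rel = (-14, -8),  |v_rel|² = 260
v_rel×d = (-14)·(-9) − (-8)·(-3) = 102
since m = R²·260 − 102²:  R² = (10404 + -3904) / 260 = 25
R = √25 = 5  ⇒  r_B = 5 − 1 = 4

rB=4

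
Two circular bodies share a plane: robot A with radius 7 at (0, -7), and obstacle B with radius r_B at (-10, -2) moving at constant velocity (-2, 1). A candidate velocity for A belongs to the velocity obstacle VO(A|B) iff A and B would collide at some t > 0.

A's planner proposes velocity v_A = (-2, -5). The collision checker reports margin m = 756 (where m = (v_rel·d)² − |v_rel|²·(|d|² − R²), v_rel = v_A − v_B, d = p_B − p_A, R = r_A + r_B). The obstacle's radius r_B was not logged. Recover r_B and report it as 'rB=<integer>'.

m = 756
d = (-10, 5);  v_rel = (0, -6),  |v_rel|² = 36
v_rel×d = (0)·(5) − (-6)·(-10) = -60
since m = R²·36 − (-60)²:  R² = (3600 + 756) / 36 = 121
R = √121 = 11  ⇒  r_B = 11 − 7 = 4

rB=4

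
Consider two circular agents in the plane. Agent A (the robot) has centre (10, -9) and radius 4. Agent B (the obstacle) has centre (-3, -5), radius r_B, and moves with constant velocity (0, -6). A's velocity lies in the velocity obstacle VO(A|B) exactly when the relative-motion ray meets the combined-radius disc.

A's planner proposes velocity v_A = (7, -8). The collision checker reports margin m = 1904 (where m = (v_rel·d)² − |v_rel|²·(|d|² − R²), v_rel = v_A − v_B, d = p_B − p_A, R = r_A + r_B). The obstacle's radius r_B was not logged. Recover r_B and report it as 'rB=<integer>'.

m = 1904
d = (-13, 4);  v_rel = (7, -2),  |v_rel|² = 53
v_rel×d = (7)·(4) − (-2)·(-13) = 2
since m = R²·53 − 2²:  R² = (4 + 1904) / 53 = 36
R = √36 = 6  ⇒  r_B = 6 − 4 = 2

rB=2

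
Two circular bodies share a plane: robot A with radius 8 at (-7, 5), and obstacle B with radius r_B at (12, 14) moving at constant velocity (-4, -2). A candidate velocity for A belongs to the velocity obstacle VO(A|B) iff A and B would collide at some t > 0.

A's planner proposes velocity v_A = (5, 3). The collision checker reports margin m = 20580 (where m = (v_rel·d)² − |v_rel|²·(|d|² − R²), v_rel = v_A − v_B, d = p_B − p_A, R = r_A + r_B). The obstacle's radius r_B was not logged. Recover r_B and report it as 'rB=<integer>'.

m = 20580
d = (19, 9);  v_rel = (9, 5),  |v_rel|² = 106
v_rel×d = (9)·(9) − (5)·(19) = -14
since m = R²·106 − (-14)²:  R² = (196 + 20580) / 106 = 196
R = √196 = 14  ⇒  r_B = 14 − 8 = 6

rB=6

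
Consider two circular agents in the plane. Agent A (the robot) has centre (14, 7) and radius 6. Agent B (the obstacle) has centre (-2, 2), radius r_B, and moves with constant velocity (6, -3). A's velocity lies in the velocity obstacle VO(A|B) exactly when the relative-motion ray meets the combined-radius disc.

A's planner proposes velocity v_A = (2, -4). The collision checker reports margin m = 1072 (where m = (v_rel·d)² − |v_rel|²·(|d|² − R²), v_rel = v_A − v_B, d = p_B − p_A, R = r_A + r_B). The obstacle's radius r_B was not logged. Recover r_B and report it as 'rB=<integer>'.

m = 1072
d = (-16, -5);  v_rel = (-4, -1),  |v_rel|² = 17
v_rel×d = (-4)·(-5) − (-1)·(-16) = 4
since m = R²·17 − 4²:  R² = (16 + 1072) / 17 = 64
R = √64 = 8  ⇒  r_B = 8 − 6 = 2

rB=2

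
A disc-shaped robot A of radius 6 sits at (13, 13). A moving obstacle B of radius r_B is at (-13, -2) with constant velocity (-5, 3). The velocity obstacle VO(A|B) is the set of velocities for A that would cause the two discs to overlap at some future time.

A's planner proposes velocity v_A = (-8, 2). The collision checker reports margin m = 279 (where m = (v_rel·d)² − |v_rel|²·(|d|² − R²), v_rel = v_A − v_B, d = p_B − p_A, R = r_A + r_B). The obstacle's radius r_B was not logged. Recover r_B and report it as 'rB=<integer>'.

m = 279
d = (-26, -15);  v_rel = (-3, -1),  |v_rel|² = 10
v_rel×d = (-3)·(-15) − (-1)·(-26) = 19
since m = R²·10 − 19²:  R² = (361 + 279) / 10 = 64
R = √64 = 8  ⇒  r_B = 8 − 6 = 2

rB=2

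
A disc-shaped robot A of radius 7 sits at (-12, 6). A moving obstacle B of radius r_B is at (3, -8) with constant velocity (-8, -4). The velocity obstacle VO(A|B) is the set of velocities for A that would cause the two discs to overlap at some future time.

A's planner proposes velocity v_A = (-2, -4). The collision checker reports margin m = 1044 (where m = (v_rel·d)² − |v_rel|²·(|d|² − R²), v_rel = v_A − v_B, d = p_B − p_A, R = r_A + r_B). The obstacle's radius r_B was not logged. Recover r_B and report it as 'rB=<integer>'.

m = 1044
d = (15, -14);  v_rel = (6, 0),  |v_rel|² = 36
v_rel×d = (6)·(-14) − (0)·(15) = -84
since m = R²·36 − (-84)²:  R² = (7056 + 1044) / 36 = 225
R = √225 = 15  ⇒  r_B = 15 − 7 = 8

rB=8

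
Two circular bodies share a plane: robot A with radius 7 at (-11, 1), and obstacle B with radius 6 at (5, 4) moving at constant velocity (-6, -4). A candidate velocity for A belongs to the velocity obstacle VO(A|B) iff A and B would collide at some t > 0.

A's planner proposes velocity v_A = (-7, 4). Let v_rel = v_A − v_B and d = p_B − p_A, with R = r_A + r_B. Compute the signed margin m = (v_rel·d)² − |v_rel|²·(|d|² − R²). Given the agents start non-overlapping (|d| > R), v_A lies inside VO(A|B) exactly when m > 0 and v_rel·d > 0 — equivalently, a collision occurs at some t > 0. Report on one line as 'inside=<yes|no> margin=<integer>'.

d = (16, 3),  |d|² = 265;  R = 7+6 = 13,  c = 265−13² = 96
v_rel = (-1, 8),  |v_rel|² = 65;  v_rel·d = (-1)·(16) + (8)·(3) = 8
65·t² − 16·t + 96 = 0  ⇒  m = 8² − 65·96 = -6176
m = -6176 < 0,  v_rel·d = 8 > 0  ⇒  outside

inside=no margin=-6176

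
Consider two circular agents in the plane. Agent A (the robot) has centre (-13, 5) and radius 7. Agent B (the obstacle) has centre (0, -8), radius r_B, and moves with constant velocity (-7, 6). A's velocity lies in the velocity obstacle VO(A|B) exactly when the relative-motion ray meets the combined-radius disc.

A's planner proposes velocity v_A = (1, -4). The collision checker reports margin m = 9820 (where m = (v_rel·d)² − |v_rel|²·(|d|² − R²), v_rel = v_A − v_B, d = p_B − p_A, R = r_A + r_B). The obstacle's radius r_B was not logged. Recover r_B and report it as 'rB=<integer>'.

m = 9820
d = (13, -13);  v_rel = (8, -10),  |v_rel|² = 164
v_rel×d = (8)·(-13) − (-10)·(13) = 26
since m = R²·164 − 26²:  R² = (676 + 9820) / 164 = 64
R = √64 = 8  ⇒  r_B = 8 − 7 = 1

rB=1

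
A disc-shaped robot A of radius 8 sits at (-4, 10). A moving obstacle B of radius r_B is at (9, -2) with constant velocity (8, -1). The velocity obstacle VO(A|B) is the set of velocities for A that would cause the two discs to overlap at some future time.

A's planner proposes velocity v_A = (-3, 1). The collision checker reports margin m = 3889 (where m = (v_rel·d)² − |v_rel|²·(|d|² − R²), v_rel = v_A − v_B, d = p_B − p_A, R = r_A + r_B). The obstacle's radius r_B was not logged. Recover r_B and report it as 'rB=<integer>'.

m = 3889
d = (13, -12);  v_rel = (-11, 2),  |v_rel|² = 125
v_rel×d = (-11)·(-12) − (2)·(13) = 106
since m = R²·125 − 106²:  R² = (11236 + 3889) / 125 = 121
R = √121 = 11  ⇒  r_B = 11 − 8 = 3

rB=3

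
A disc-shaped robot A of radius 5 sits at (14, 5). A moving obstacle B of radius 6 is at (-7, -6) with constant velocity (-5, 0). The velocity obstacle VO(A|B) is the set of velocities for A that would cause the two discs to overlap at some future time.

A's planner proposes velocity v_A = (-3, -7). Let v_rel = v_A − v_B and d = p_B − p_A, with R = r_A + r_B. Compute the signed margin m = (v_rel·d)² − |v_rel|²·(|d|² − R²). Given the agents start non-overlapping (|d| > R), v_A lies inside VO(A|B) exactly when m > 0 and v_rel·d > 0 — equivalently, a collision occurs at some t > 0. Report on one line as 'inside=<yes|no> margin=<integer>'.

d = (-21, -11),  |d|² = 562;  R = 5+6 = 11,  c = 562−11² = 441
v_rel = (2, -7),  |v_rel|² = 53;  v_rel·d = (2)·(-21) + (-7)·(-11) = 35
53·t² − 70·t + 441 = 0  ⇒  m = 35² − 53·441 = -22148
m = -22148 < 0,  v_rel·d = 35 > 0  ⇒  outside

inside=no margin=-22148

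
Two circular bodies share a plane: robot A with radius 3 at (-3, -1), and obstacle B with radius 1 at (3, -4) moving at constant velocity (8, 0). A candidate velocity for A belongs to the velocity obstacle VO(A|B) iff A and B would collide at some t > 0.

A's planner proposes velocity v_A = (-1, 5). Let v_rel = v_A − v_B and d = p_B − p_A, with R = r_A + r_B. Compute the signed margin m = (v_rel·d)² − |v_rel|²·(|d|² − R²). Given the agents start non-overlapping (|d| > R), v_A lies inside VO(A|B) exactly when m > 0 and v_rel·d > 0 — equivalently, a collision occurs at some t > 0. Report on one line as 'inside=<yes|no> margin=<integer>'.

d = (6, -3),  |d|² = 45;  R = 3+1 = 4,  c = 45−4² = 29
v_rel = (-9, 5),  |v_rel|² = 106;  v_rel·d = (-9)·(6) + (5)·(-3) = -69
106·t² + 138·t + 29 = 0  ⇒  m = (-69)² − 106·29 = 1687
m = 1687 > 0,  v_rel·d = -69 < 0  ⇒  outside

inside=no margin=1687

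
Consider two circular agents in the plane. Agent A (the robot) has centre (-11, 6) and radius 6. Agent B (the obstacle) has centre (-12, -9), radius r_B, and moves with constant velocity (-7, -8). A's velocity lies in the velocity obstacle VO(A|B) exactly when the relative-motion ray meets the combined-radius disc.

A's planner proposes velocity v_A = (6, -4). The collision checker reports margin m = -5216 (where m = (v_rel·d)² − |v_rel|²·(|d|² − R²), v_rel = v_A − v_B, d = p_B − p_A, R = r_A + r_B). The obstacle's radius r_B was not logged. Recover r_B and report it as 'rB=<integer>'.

m = -5216
d = (-1, -15);  v_rel = (13, 4),  |v_rel|² = 185
v_rel×d = (13)·(-15) − (4)·(-1) = -191
since m = R²·185 − (-191)²:  R² = (36481 + -5216) / 185 = 169
R = √169 = 13  ⇒  r_B = 13 − 6 = 7

rB=7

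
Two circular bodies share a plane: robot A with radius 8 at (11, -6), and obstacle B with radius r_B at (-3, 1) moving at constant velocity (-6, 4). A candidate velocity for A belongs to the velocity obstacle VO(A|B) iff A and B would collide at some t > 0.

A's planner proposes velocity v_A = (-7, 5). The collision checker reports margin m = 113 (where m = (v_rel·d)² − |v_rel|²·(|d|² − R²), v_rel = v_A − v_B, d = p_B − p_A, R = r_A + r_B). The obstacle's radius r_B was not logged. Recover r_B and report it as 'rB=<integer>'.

m = 113
d = (-14, 7);  v_rel = (-1, 1),  |v_rel|² = 2
v_rel×d = (-1)·(7) − (1)·(-14) = 7
since m = R²·2 − 7²:  R² = (49 + 113) / 2 = 81
R = √81 = 9  ⇒  r_B = 9 − 8 = 1

rB=1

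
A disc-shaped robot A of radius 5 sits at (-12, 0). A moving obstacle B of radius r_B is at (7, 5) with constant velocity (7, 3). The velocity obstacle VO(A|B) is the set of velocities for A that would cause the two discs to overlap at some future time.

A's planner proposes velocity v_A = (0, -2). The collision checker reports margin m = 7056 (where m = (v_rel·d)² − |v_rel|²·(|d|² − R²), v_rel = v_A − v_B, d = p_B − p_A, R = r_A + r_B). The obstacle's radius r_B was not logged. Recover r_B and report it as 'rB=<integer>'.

m = 7056
d = (19, 5);  v_rel = (-7, -5),  |v_rel|² = 74
v_rel×d = (-7)·(5) − (-5)·(19) = 60
since m = R²·74 − 60²:  R² = (3600 + 7056) / 74 = 144
R = √144 = 12  ⇒  r_B = 12 − 5 = 7

rB=7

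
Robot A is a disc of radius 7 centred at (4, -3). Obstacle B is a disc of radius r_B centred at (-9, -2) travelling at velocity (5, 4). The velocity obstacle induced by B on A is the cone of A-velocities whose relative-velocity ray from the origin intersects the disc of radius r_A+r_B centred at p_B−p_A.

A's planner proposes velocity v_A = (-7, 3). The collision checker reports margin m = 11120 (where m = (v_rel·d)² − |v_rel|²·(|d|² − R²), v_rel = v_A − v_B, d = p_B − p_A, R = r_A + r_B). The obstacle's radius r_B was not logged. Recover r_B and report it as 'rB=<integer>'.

m = 11120
d = (-13, 1);  v_rel = (-12, -1),  |v_rel|² = 145
v_rel×d = (-12)·(1) − (-1)·(-13) = -25
since m = R²·145 − (-25)²:  R² = (625 + 11120) / 145 = 81
R = √81 = 9  ⇒  r_B = 9 − 7 = 2

rB=2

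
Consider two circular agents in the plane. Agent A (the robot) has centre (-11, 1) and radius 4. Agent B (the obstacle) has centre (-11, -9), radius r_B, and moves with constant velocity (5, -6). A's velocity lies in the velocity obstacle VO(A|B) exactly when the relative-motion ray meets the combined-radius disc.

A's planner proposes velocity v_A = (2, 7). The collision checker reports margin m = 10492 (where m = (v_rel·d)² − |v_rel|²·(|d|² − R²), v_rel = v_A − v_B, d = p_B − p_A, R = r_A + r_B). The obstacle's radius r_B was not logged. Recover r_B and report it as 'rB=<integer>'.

m = 10492
d = (0, -10);  v_rel = (-3, 13),  |v_rel|² = 178
v_rel×d = (-3)·(-10) − (13)·(0) = 30
since m = R²·178 − 30²:  R² = (900 + 10492) / 178 = 64
R = √64 = 8  ⇒  r_B = 8 − 4 = 4

rB=4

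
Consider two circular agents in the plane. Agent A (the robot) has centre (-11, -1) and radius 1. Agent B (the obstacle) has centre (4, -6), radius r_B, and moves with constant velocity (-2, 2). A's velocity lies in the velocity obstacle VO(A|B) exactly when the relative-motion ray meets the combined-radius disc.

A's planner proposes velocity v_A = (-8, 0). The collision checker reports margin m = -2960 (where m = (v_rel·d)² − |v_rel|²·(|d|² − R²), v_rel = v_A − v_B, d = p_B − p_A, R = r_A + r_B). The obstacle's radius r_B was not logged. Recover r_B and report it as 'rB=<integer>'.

m = -2960
d = (15, -5);  v_rel = (-6, -2),  |v_rel|² = 40
v_rel×d = (-6)·(-5) − (-2)·(15) = 60
since m = R²·40 − 60²:  R² = (3600 + -2960) / 40 = 16
R = √16 = 4  ⇒  r_B = 4 − 1 = 3

rB=3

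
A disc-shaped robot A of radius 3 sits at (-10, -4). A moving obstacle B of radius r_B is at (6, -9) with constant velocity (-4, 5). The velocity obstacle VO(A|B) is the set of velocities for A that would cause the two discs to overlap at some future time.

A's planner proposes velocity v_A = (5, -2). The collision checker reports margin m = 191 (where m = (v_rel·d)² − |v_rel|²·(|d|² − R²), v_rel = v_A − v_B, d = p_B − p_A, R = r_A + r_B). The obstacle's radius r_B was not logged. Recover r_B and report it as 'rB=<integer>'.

m = 191
d = (16, -5);  v_rel = (9, -7),  |v_rel|² = 130
v_rel×d = (9)·(-5) − (-7)·(16) = 67
since m = R²·130 − 67²:  R² = (4489 + 191) / 130 = 36
R = √36 = 6  ⇒  r_B = 6 − 3 = 3

rB=3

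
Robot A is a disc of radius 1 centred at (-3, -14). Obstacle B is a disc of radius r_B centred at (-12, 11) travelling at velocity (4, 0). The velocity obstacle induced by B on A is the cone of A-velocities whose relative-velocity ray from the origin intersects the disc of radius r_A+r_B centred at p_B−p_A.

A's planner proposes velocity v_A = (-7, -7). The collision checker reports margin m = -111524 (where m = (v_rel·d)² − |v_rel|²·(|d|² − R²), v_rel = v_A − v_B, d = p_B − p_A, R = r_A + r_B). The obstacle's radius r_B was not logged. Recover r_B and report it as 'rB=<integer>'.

m = -111524
d = (-9, 25);  v_rel = (-11, -7),  |v_rel|² = 170
v_rel×d = (-11)·(25) − (-7)·(-9) = -338
since m = R²·170 − (-338)²:  R² = (114244 + -111524) / 170 = 16
R = √16 = 4  ⇒  r_B = 4 − 1 = 3

rB=3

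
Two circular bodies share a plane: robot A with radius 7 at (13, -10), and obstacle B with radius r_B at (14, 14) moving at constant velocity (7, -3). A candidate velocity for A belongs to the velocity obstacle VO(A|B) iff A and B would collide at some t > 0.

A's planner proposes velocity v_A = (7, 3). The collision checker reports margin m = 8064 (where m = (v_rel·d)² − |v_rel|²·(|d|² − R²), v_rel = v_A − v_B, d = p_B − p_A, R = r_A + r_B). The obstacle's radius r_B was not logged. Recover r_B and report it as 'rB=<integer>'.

m = 8064
d = (1, 24);  v_rel = (0, 6),  |v_rel|² = 36
v_rel×d = (0)·(24) − (6)·(1) = -6
since m = R²·36 − (-6)²:  R² = (36 + 8064) / 36 = 225
R = √225 = 15  ⇒  r_B = 15 − 7 = 8

rB=8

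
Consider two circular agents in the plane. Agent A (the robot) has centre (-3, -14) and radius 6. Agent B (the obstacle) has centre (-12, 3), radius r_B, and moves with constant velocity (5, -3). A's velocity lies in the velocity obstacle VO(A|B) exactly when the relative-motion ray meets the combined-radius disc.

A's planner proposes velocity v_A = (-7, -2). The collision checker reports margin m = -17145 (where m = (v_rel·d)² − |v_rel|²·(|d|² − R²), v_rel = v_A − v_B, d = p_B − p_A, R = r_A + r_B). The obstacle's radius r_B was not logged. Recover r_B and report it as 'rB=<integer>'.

m = -17145
d = (-9, 17);  v_rel = (-12, 1),  |v_rel|² = 145
v_rel×d = (-12)·(17) − (1)·(-9) = -195
since m = R²·145 − (-195)²:  R² = (38025 + -17145) / 145 = 144
R = √144 = 12  ⇒  r_B = 12 − 6 = 6

rB=6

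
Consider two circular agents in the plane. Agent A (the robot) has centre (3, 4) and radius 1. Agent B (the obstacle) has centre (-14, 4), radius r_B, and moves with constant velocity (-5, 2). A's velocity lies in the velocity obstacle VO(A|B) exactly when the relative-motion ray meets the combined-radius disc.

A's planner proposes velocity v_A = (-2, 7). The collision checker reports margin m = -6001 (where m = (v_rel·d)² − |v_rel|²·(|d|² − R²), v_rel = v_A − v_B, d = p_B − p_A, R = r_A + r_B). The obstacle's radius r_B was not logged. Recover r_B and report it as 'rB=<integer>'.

m = -6001
d = (-17, 0);  v_rel = (3, 5),  |v_rel|² = 34
v_rel×d = (3)·(0) − (5)·(-17) = 85
since m = R²·34 − 85²:  R² = (7225 + -6001) / 34 = 36
R = √36 = 6  ⇒  r_B = 6 − 1 = 5

rB=5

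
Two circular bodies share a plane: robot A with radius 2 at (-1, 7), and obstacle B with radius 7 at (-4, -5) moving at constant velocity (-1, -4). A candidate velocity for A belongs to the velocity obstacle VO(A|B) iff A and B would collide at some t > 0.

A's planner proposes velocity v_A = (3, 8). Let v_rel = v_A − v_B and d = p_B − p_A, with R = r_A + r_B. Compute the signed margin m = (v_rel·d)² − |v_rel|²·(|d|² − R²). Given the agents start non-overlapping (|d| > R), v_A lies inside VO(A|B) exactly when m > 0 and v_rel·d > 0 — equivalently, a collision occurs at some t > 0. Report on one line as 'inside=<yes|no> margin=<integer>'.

d = (-3, -12),  |d|² = 153;  R = 2+7 = 9,  c = 153−9² = 72
v_rel = (4, 12),  |v_rel|² = 160;  v_rel·d = (4)·(-3) + (12)·(-12) = -156
160·t² + 312·t + 72 = 0  ⇒  m = (-156)² − 160·72 = 12816
m = 12816 > 0,  v_rel·d = -156 < 0  ⇒  outside

inside=no margin=12816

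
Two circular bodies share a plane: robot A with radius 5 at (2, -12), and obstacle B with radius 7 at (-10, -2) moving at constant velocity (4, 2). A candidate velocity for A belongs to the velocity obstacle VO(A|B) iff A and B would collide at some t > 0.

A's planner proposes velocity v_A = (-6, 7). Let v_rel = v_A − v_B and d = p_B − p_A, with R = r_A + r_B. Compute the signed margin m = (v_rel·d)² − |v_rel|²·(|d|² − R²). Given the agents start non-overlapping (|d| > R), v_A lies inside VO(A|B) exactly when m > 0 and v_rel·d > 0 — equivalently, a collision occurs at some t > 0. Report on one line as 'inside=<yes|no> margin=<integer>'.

d = (-12, 10),  |d|² = 244;  R = 5+7 = 12,  c = 244−12² = 100
v_rel = (-10, 5),  |v_rel|² = 125;  v_rel·d = (-10)·(-12) + (5)·(10) = 170
125·t² − 340·t + 100 = 0  ⇒  m = 170² − 125·100 = 16400
m = 16400 > 0,  v_rel·d = 170 > 0  ⇒  inside

inside=yes margin=16400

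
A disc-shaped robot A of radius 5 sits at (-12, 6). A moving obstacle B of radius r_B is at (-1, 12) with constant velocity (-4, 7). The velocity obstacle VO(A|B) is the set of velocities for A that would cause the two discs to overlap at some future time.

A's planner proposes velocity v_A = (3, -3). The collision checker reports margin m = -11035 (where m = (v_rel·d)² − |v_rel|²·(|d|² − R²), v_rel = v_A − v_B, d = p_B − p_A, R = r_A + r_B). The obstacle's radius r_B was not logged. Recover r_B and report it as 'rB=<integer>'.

m = -11035
d = (11, 6);  v_rel = (7, -10),  |v_rel|² = 149
v_rel×d = (7)·(6) − (-10)·(11) = 152
since m = R²·149 − 152²:  R² = (23104 + -11035) / 149 = 81
R = √81 = 9  ⇒  r_B = 9 − 5 = 4

rB=4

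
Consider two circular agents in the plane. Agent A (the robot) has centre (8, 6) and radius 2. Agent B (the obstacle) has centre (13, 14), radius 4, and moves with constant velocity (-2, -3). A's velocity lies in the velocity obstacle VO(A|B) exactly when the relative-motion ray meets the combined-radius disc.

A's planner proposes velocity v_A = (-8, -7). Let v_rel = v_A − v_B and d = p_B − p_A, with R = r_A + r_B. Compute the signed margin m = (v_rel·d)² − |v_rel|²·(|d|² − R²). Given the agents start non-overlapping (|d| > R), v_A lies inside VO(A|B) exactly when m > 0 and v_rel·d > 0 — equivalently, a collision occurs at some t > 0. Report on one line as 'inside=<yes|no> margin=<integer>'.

d = (5, 8),  |d|² = 89;  R = 2+4 = 6,  c = 89−6² = 53
v_rel = (-6, -4),  |v_rel|² = 52;  v_rel·d = (-6)·(5) + (-4)·(8) = -62
52·t² + 124·t + 53 = 0  ⇒  m = (-62)² − 52·53 = 1088
m = 1088 > 0,  v_rel·d = -62 < 0  ⇒  outside

inside=no margin=1088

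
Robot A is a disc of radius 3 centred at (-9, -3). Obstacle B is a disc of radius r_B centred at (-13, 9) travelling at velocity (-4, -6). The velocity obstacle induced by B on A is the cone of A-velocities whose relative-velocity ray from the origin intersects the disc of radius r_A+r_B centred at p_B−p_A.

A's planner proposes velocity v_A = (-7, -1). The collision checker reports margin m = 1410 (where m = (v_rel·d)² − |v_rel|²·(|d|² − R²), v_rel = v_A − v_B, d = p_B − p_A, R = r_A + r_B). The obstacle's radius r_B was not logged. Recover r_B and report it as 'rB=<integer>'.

m = 1410
d = (-4, 12);  v_rel = (-3, 5),  |v_rel|² = 34
v_rel×d = (-3)·(12) − (5)·(-4) = -16
since m = R²·34 − (-16)²:  R² = (256 + 1410) / 34 = 49
R = √49 = 7  ⇒  r_B = 7 − 3 = 4

rB=4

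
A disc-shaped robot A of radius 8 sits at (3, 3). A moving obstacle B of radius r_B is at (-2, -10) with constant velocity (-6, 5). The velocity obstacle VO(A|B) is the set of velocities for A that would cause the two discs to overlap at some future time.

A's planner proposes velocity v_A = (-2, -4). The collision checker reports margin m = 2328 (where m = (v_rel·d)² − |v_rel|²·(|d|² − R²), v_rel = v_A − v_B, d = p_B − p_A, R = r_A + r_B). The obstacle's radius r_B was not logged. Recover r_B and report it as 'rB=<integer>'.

m = 2328
d = (-5, -13);  v_rel = (4, -9),  |v_rel|² = 97
v_rel×d = (4)·(-13) − (-9)·(-5) = -97
since m = R²·97 − (-97)²:  R² = (9409 + 2328) / 97 = 121
R = √121 = 11  ⇒  r_B = 11 − 8 = 3

rB=3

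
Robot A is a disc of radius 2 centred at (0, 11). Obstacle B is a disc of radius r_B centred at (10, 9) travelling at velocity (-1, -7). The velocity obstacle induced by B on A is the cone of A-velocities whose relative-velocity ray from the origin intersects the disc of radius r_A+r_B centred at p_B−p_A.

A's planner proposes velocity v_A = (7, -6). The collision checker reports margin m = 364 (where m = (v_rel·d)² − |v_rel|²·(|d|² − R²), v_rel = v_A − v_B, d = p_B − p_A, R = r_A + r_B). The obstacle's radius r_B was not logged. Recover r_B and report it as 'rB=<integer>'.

m = 364
d = (10, -2);  v_rel = (8, 1),  |v_rel|² = 65
v_rel×d = (8)·(-2) − (1)·(10) = -26
since m = R²·65 − (-26)²:  R² = (676 + 364) / 65 = 16
R = √16 = 4  ⇒  r_B = 4 − 2 = 2

rB=2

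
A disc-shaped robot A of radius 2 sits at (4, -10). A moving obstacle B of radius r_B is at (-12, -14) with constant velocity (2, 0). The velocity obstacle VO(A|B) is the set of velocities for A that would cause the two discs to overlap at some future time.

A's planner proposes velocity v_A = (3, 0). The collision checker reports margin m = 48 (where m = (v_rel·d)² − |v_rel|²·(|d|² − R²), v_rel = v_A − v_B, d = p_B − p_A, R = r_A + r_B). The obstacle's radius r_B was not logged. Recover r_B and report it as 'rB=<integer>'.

m = 48
d = (-16, -4);  v_rel = (1, 0),  |v_rel|² = 1
v_rel×d = (1)·(-4) − (0)·(-16) = -4
since m = R²·1 − (-4)²:  R² = (16 + 48) / 1 = 64
R = √64 = 8  ⇒  r_B = 8 − 2 = 6

rB=6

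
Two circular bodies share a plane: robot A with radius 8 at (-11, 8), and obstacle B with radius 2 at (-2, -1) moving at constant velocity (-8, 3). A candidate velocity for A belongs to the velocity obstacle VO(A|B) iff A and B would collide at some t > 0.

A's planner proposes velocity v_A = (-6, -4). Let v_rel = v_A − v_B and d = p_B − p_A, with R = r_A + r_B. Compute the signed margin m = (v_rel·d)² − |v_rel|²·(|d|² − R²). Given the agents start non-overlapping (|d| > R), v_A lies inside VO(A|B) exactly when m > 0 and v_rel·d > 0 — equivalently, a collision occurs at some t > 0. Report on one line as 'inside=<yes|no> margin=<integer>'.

d = (9, -9),  |d|² = 162;  R = 8+2 = 10,  c = 162−10² = 62
v_rel = (2, -7),  |v_rel|² = 53;  v_rel·d = (2)·(9) + (-7)·(-9) = 81
53·t² − 162·t + 62 = 0  ⇒  m = 81² − 53·62 = 3275
m = 3275 > 0,  v_rel·d = 81 > 0  ⇒  inside

inside=yes margin=3275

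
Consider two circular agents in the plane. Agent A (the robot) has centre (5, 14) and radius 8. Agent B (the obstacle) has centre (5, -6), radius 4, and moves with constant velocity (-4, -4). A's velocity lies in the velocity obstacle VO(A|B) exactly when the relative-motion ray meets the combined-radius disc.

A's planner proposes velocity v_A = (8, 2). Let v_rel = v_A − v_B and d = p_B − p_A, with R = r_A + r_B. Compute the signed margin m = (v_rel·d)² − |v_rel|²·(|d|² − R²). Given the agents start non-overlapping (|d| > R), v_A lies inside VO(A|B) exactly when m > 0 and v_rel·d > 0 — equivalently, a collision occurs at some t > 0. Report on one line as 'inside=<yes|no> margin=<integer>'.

d = (0, -20),  |d|² = 400;  R = 8+4 = 12,  c = 400−12² = 256
v_rel = (12, 6),  |v_rel|² = 180;  v_rel·d = (12)·(0) + (6)·(-20) = -120
180·t² + 240·t + 256 = 0  ⇒  m = (-120)² − 180·256 = -31680
m = -31680 < 0,  v_rel·d = -120 < 0  ⇒  outside

inside=no margin=-31680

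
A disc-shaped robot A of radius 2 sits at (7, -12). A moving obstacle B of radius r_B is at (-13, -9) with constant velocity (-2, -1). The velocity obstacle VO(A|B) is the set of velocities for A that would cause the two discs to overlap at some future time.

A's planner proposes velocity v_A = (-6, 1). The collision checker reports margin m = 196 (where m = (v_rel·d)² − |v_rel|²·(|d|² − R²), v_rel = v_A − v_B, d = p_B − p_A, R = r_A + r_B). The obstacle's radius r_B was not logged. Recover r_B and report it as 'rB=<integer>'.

m = 196
d = (-20, 3);  v_rel = (-4, 2),  |v_rel|² = 20
v_rel×d = (-4)·(3) − (2)·(-20) = 28
since m = R²·20 − 28²:  R² = (784 + 196) / 20 = 49
R = √49 = 7  ⇒  r_B = 7 − 2 = 5

rB=5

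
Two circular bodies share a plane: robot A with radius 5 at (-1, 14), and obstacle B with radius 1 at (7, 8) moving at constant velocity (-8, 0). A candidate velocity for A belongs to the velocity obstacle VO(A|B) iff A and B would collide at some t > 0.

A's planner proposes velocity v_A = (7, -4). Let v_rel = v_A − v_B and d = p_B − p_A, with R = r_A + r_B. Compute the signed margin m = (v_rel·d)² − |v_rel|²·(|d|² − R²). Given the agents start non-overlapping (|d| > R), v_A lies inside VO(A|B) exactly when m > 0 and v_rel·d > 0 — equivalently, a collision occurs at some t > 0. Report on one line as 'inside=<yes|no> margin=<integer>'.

d = (8, -6),  |d|² = 100;  R = 5+1 = 6,  c = 100−6² = 64
v_rel = (15, -4),  |v_rel|² = 241;  v_rel·d = (15)·(8) + (-4)·(-6) = 144
241·t² − 288·t + 64 = 0  ⇒  m = 144² − 241·64 = 5312
m = 5312 > 0,  v_rel·d = 144 > 0  ⇒  inside

inside=yes margin=5312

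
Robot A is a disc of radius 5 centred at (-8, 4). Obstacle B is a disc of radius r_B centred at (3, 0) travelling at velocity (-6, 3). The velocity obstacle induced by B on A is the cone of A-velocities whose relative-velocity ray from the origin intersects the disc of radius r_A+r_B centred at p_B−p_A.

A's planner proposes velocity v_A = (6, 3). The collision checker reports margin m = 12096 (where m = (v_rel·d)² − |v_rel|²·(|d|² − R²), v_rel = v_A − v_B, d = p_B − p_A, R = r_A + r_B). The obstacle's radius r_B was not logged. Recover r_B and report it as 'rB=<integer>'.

m = 12096
d = (11, -4);  v_rel = (12, 0),  |v_rel|² = 144
v_rel×d = (12)·(-4) − (0)·(11) = -48
since m = R²·144 − (-48)²:  R² = (2304 + 12096) / 144 = 100
R = √100 = 10  ⇒  r_B = 10 − 5 = 5

rB=5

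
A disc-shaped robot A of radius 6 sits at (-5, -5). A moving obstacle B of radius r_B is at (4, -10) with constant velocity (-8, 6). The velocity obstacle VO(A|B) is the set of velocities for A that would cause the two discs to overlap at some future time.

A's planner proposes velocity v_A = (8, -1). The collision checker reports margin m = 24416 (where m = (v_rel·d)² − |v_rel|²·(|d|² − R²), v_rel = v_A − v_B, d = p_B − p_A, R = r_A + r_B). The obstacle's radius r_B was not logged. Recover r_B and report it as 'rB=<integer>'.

m = 24416
d = (9, -5);  v_rel = (16, -7),  |v_rel|² = 305
v_rel×d = (16)·(-5) − (-7)·(9) = -17
since m = R²·305 − (-17)²:  R² = (289 + 24416) / 305 = 81
R = √81 = 9  ⇒  r_B = 9 − 6 = 3

rB=3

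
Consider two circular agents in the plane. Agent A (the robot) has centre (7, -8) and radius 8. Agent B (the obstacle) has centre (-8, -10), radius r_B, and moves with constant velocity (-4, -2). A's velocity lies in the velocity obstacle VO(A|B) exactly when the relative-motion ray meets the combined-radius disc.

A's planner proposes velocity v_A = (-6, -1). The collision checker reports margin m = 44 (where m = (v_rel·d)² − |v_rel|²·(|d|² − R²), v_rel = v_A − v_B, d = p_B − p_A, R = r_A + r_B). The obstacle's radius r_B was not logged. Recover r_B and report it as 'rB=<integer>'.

m = 44
d = (-15, -2);  v_rel = (-2, 1),  |v_rel|² = 5
v_rel×d = (-2)·(-2) − (1)·(-15) = 19
since m = R²·5 − 19²:  R² = (361 + 44) / 5 = 81
R = √81 = 9  ⇒  r_B = 9 − 8 = 1

rB=1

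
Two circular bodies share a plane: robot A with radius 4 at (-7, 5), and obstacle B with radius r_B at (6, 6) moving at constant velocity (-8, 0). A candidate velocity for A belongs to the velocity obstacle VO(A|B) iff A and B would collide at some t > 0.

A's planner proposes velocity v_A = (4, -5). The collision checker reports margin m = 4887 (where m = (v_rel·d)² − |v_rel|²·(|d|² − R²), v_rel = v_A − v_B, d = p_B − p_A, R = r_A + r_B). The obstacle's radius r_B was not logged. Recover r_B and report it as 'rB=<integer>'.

m = 4887
d = (13, 1);  v_rel = (12, -5),  |v_rel|² = 169
v_rel×d = (12)·(1) − (-5)·(13) = 77
since m = R²·169 − 77²:  R² = (5929 + 4887) / 169 = 64
R = √64 = 8  ⇒  r_B = 8 − 4 = 4

rB=4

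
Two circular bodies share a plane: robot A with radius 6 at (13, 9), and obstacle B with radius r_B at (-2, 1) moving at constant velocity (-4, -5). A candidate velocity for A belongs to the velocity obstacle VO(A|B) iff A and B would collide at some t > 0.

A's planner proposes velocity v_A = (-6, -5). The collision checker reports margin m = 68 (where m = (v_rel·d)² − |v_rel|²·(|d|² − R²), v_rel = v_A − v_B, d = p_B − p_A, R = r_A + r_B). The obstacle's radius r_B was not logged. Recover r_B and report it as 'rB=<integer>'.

m = 68
d = (-15, -8);  v_rel = (-2, 0),  |v_rel|² = 4
v_rel×d = (-2)·(-8) − (0)·(-15) = 16
since m = R²·4 − 16²:  R² = (256 + 68) / 4 = 81
R = √81 = 9  ⇒  r_B = 9 − 6 = 3

rB=3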